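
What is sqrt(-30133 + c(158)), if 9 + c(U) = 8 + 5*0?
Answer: I*sqrt(30134) ≈ 173.59*I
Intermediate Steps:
c(U) = -1 (c(U) = -9 + (8 + 5*0) = -9 + (8 + 0) = -9 + 8 = -1)
sqrt(-30133 + c(158)) = sqrt(-30133 - 1) = sqrt(-30134) = I*sqrt(30134)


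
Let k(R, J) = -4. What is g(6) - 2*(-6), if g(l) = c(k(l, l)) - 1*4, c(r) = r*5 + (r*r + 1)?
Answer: 5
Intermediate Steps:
c(r) = 1 + r**2 + 5*r (c(r) = 5*r + (r**2 + 1) = 5*r + (1 + r**2) = 1 + r**2 + 5*r)
g(l) = -7 (g(l) = (1 + (-4)**2 + 5*(-4)) - 1*4 = (1 + 16 - 20) - 4 = -3 - 4 = -7)
g(6) - 2*(-6) = -7 - 2*(-6) = -7 + 12 = 5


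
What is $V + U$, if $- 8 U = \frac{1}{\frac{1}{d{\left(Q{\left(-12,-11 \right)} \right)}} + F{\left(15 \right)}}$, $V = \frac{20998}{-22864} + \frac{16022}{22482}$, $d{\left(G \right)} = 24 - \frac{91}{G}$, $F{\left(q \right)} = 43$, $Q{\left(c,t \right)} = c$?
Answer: $- \frac{218628663047}{1047911244804} \approx -0.20863$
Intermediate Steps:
$d{\left(G \right)} = 24 - \frac{91}{G}$
$V = - \frac{26437507}{128507112}$ ($V = 20998 \left(- \frac{1}{22864}\right) + 16022 \cdot \frac{1}{22482} = - \frac{10499}{11432} + \frac{8011}{11241} = - \frac{26437507}{128507112} \approx -0.20573$)
$U = - \frac{379}{130472}$ ($U = - \frac{1}{8 \left(\frac{1}{24 - \frac{91}{-12}} + 43\right)} = - \frac{1}{8 \left(\frac{1}{24 - - \frac{91}{12}} + 43\right)} = - \frac{1}{8 \left(\frac{1}{24 + \frac{91}{12}} + 43\right)} = - \frac{1}{8 \left(\frac{1}{\frac{379}{12}} + 43\right)} = - \frac{1}{8 \left(\frac{12}{379} + 43\right)} = - \frac{1}{8 \cdot \frac{16309}{379}} = \left(- \frac{1}{8}\right) \frac{379}{16309} = - \frac{379}{130472} \approx -0.0029048$)
$V + U = - \frac{26437507}{128507112} - \frac{379}{130472} = - \frac{218628663047}{1047911244804}$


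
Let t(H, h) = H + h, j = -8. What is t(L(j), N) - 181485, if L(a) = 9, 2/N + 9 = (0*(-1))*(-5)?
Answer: -1633286/9 ≈ -1.8148e+5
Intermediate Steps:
N = -2/9 (N = 2/(-9 + (0*(-1))*(-5)) = 2/(-9 + 0*(-5)) = 2/(-9 + 0) = 2/(-9) = 2*(-⅑) = -2/9 ≈ -0.22222)
t(L(j), N) - 181485 = (9 - 2/9) - 181485 = 79/9 - 181485 = -1633286/9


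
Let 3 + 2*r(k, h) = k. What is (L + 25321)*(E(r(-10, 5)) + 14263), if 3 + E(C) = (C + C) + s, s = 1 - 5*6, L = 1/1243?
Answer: 447497388872/1243 ≈ 3.6001e+8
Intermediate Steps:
r(k, h) = -3/2 + k/2
L = 1/1243 ≈ 0.00080451
s = -29 (s = 1 - 30 = -29)
E(C) = -32 + 2*C (E(C) = -3 + ((C + C) - 29) = -3 + (2*C - 29) = -3 + (-29 + 2*C) = -32 + 2*C)
(L + 25321)*(E(r(-10, 5)) + 14263) = (1/1243 + 25321)*((-32 + 2*(-3/2 + (1/2)*(-10))) + 14263) = 31474004*((-32 + 2*(-3/2 - 5)) + 14263)/1243 = 31474004*((-32 + 2*(-13/2)) + 14263)/1243 = 31474004*((-32 - 13) + 14263)/1243 = 31474004*(-45 + 14263)/1243 = (31474004/1243)*14218 = 447497388872/1243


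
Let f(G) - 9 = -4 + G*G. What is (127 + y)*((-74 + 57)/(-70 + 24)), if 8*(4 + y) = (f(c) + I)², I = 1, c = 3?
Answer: 20553/368 ≈ 55.851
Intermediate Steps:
f(G) = 5 + G² (f(G) = 9 + (-4 + G*G) = 9 + (-4 + G²) = 5 + G²)
y = 193/8 (y = -4 + ((5 + 3²) + 1)²/8 = -4 + ((5 + 9) + 1)²/8 = -4 + (14 + 1)²/8 = -4 + (⅛)*15² = -4 + (⅛)*225 = -4 + 225/8 = 193/8 ≈ 24.125)
(127 + y)*((-74 + 57)/(-70 + 24)) = (127 + 193/8)*((-74 + 57)/(-70 + 24)) = 1209*(-17/(-46))/8 = 1209*(-17*(-1/46))/8 = (1209/8)*(17/46) = 20553/368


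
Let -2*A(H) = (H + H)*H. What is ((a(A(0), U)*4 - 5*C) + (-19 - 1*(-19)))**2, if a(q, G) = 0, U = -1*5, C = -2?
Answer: 100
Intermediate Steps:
A(H) = -H**2 (A(H) = -(H + H)*H/2 = -2*H*H/2 = -H**2)
U = -5
((a(A(0), U)*4 - 5*C) + (-19 - 1*(-19)))**2 = ((0*4 - 5*(-2)) + (-19 - 1*(-19)))**2 = ((0 + 10) + (-19 + 19))**2 = (10 + 0)**2 = 10**2 = 100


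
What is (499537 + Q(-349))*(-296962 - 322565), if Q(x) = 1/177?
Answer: -18259123087450/59 ≈ -3.0948e+11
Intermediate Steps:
Q(x) = 1/177
(499537 + Q(-349))*(-296962 - 322565) = (499537 + 1/177)*(-296962 - 322565) = (88418050/177)*(-619527) = -18259123087450/59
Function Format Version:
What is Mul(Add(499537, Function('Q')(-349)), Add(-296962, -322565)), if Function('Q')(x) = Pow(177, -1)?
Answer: Rational(-18259123087450, 59) ≈ -3.0948e+11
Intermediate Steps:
Function('Q')(x) = Rational(1, 177)
Mul(Add(499537, Function('Q')(-349)), Add(-296962, -322565)) = Mul(Add(499537, Rational(1, 177)), Add(-296962, -322565)) = Mul(Rational(88418050, 177), -619527) = Rational(-18259123087450, 59)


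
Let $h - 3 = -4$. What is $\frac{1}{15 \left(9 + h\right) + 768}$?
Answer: $\frac{1}{888} \approx 0.0011261$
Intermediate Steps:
$h = -1$ ($h = 3 - 4 = -1$)
$\frac{1}{15 \left(9 + h\right) + 768} = \frac{1}{15 \left(9 - 1\right) + 768} = \frac{1}{15 \cdot 8 + 768} = \frac{1}{120 + 768} = \frac{1}{888}$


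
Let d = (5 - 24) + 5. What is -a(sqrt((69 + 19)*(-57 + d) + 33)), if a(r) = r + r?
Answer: -2*I*sqrt(6215) ≈ -157.67*I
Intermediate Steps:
d = -14 (d = -19 + 5 = -14)
a(r) = 2*r
-a(sqrt((69 + 19)*(-57 + d) + 33)) = -2*sqrt((69 + 19)*(-57 - 14) + 33) = -2*sqrt(88*(-71) + 33) = -2*sqrt(-6248 + 33) = -2*sqrt(-6215) = -2*I*sqrt(6215)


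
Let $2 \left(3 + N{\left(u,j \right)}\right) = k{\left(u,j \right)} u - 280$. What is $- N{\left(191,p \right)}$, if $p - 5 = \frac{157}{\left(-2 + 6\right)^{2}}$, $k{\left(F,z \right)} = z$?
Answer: $- \frac{40691}{32} \approx -1271.6$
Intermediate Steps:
$p = \frac{237}{16}$ ($p = 5 + \frac{157}{\left(-2 + 6\right)^{2}} = 5 + \frac{157}{4^{2}} = 5 + \frac{157}{16} = \frac{237}{16} \approx 14.813$)
$N{\left(u,j \right)} = -143 + \frac{j u}{2}$ ($N{\left(u,j \right)} = -3 + \frac{j u - 280}{2} = -3 + \frac{-280 + j u}{2} = -3 + \left(-140 + \frac{j u}{2}\right) = -143 + \frac{j u}{2}$)
$- N{\left(191,p \right)} = - (-143 + \frac{1}{2} \cdot \frac{237}{16} \cdot 191) = - (-143 + \frac{45267}{32}) = \left(-1\right) \frac{40691}{32} = - \frac{40691}{32}$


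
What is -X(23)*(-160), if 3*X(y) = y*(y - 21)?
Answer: 7360/3 ≈ 2453.3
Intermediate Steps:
X(y) = y*(-21 + y)/3 (X(y) = (y*(y - 21))/3 = (y*(-21 + y))/3 = y*(-21 + y)/3)
-X(23)*(-160) = -(⅓)*23*(-21 + 23)*(-160) = -(⅓)*23*2*(-160) = -46*(-160)/3 = -1*(-7360/3) = 7360/3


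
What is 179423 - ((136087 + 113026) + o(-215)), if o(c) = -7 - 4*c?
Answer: -70543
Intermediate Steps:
179423 - ((136087 + 113026) + o(-215)) = 179423 - ((136087 + 113026) + (-7 - 4*(-215))) = 179423 - (249113 + (-7 + 860)) = 179423 - (249113 + 853) = 179423 - 1*249966 = 179423 - 249966 = -70543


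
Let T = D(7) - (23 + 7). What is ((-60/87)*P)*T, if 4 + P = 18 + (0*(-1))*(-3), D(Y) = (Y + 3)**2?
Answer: -19600/29 ≈ -675.86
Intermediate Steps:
D(Y) = (3 + Y)**2
T = 70 (T = (3 + 7)**2 - (23 + 7) = 10**2 - 1*30 = 100 - 30 = 70)
P = 14 (P = -4 + (18 + (0*(-1))*(-3)) = -4 + (18 + 0*(-3)) = -4 + (18 + 0) = -4 + 18 = 14)
((-60/87)*P)*T = (-60/87*14)*70 = (-60*1/87*14)*70 = -20/29*14*70 = -280/29*70 = -19600/29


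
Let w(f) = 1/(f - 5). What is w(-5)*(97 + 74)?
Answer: -171/10 ≈ -17.100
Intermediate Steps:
w(f) = 1/(-5 + f)
w(-5)*(97 + 74) = (97 + 74)/(-5 - 5) = 171/(-10) = -⅒*171 = -171/10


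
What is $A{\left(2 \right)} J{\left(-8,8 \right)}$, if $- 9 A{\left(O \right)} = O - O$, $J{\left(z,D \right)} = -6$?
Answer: $0$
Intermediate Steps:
$A{\left(O \right)} = 0$ ($A{\left(O \right)} = - \frac{O - O}{9} = \left(- \frac{1}{9}\right) 0 = 0$)
$A{\left(2 \right)} J{\left(-8,8 \right)} = 0 \left(-6\right) = 0$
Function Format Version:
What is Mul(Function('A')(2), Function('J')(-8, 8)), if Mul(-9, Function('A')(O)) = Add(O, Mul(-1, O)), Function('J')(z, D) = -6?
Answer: 0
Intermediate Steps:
Function('A')(O) = 0 (Function('A')(O) = Mul(Rational(-1, 9), Add(O, Mul(-1, O))) = Mul(Rational(-1, 9), 0) = 0)
Mul(Function('A')(2), Function('J')(-8, 8)) = Mul(0, -6) = 0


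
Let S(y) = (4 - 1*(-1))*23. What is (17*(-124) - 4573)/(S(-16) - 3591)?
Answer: 6681/3476 ≈ 1.9220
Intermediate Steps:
S(y) = 115 (S(y) = (4 + 1)*23 = 5*23 = 115)
(17*(-124) - 4573)/(S(-16) - 3591) = (17*(-124) - 4573)/(115 - 3591) = (-2108 - 4573)/(-3476) = -6681*(-1/3476) = 6681/3476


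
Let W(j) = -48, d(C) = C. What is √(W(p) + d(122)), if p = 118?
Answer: √74 ≈ 8.6023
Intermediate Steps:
√(W(p) + d(122)) = √(-48 + 122) = √74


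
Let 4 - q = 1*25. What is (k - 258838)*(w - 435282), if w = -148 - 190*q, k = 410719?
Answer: -65527538640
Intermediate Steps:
q = -21 (q = 4 - 25 = -21)
w = 3842 (w = -148 - 190*(-21) = -148 + 3990 = 3842)
(k - 258838)*(w - 435282) = (410719 - 258838)*(3842 - 435282) = 151881*(-431440) = -65527538640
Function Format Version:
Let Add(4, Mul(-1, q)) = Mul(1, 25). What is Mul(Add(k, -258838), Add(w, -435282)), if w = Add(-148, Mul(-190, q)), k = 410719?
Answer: -65527538640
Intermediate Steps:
q = -21 (q = Add(4, Mul(-1, Mul(1, 25))) = Add(4, Mul(-1, 25)) = Add(4, -25) = -21)
w = 3842 (w = Add(-148, Mul(-190, -21)) = Add(-148, 3990) = 3842)
Mul(Add(k, -258838), Add(w, -435282)) = Mul(Add(410719, -258838), Add(3842, -435282)) = Mul(151881, -431440) = -65527538640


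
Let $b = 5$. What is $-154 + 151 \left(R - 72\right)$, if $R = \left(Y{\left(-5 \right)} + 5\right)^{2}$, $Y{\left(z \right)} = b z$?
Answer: $49374$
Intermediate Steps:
$Y{\left(z \right)} = 5 z$
$R = 400$ ($R = \left(5 \left(-5\right) + 5\right)^{2} = \left(-25 + 5\right)^{2} = \left(-20\right)^{2} = 400$)
$-154 + 151 \left(R - 72\right) = -154 + 151 \left(400 - 72\right) = -154 + 151 \cdot 328 = -154 + 49528 = 49374$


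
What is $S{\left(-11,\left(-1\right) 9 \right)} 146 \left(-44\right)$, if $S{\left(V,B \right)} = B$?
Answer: $57816$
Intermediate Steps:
$S{\left(-11,\left(-1\right) 9 \right)} 146 \left(-44\right) = \left(-1\right) 9 \cdot 146 \left(-44\right) = \left(-9\right) 146 \left(-44\right) = \left(-1314\right) \left(-44\right) = 57816$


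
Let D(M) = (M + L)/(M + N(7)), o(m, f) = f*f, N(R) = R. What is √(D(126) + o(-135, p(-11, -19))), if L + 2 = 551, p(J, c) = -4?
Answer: √372799/133 ≈ 4.5908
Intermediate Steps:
L = 549 (L = -2 + 551 = 549)
o(m, f) = f²
D(M) = (549 + M)/(7 + M) (D(M) = (M + 549)/(M + 7) = (549 + M)/(7 + M))
√(D(126) + o(-135, p(-11, -19))) = √((549 + 126)/(7 + 126) + (-4)²) = √(675/133 + 16) = √(2803/133) = √372799/133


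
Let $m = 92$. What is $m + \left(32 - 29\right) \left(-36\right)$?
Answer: $-16$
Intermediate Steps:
$m + \left(32 - 29\right) \left(-36\right) = 92 + \left(32 - 29\right) \left(-36\right) = 92 + 3 \left(-36\right) = 92 - 108 = -16$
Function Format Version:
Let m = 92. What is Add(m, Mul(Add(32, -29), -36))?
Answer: -16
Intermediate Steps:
Add(m, Mul(Add(32, -29), -36)) = Add(92, Mul(Add(32, -29), -36)) = Add(92, Mul(3, -36)) = Add(92, -108) = -16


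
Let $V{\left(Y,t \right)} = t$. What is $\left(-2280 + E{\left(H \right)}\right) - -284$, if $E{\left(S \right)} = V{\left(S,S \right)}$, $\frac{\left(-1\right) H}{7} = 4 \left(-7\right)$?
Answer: $-1800$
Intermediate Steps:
$H = 196$ ($H = - 7 \cdot 4 \left(-7\right) = \left(-7\right) \left(-28\right) = 196$)
$E{\left(S \right)} = S$
$\left(-2280 + E{\left(H \right)}\right) - -284 = \left(-2280 + 196\right) - -284 = -2084 + \left(-10 + 294\right) = -2084 + 284 = -1800$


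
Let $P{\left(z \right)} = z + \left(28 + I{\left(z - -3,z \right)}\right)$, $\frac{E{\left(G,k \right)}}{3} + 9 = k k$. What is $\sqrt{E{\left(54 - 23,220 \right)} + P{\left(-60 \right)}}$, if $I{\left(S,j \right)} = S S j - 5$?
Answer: $2 i \sqrt{12451} \approx 223.17 i$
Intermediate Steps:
$E{\left(G,k \right)} = -27 + 3 k^{2}$ ($E{\left(G,k \right)} = -27 + 3 k k = -27 + 3 k^{2}$)
$I{\left(S,j \right)} = -5 + j S^{2}$ ($I{\left(S,j \right)} = S^{2} j - 5 = j S^{2} - 5 = -5 + j S^{2}$)
$P{\left(z \right)} = 23 + z + z \left(3 + z\right)^{2}$ ($P{\left(z \right)} = z + \left(28 + \left(-5 + z \left(z - -3\right)^{2}\right)\right) = z + \left(28 + \left(-5 + z \left(z + 3\right)^{2}\right)\right) = z + \left(28 + \left(-5 + z \left(3 + z\right)^{2}\right)\right) = z + \left(23 + z \left(3 + z\right)^{2}\right) = 23 + z + z \left(3 + z\right)^{2}$)
$\sqrt{E{\left(54 - 23,220 \right)} + P{\left(-60 \right)}} = \sqrt{\left(-27 + 3 \cdot 220^{2}\right) - \left(37 + 60 \left(3 - 60\right)^{2}\right)} = \sqrt{\left(-27 + 3 \cdot 48400\right) - \left(37 + 194940\right)} = \sqrt{\left(-27 + 145200\right) - 194977} = \sqrt{145173 - 194977} = \sqrt{-49804} = 2 i \sqrt{12451}$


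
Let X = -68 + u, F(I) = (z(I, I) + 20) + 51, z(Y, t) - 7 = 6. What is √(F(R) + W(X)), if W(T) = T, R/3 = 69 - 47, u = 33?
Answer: 7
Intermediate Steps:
z(Y, t) = 13 (z(Y, t) = 7 + 6 = 13)
R = 66 (R = 3*(69 - 47) = 3*22 = 66)
F(I) = 84 (F(I) = (13 + 20) + 51 = 33 + 51 = 84)
X = -35 (X = -68 + 33 = -35)
√(F(R) + W(X)) = √(84 - 35) = √49 = 7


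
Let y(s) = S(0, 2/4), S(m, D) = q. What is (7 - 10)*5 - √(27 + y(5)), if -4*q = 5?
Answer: -15 - √103/2 ≈ -20.074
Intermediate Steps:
q = -5/4 (q = -¼*5 = -5/4 ≈ -1.2500)
S(m, D) = -5/4
y(s) = -5/4
(7 - 10)*5 - √(27 + y(5)) = (7 - 10)*5 - √(27 - 5/4) = -3*5 - √(103/4) = -15 - √103/2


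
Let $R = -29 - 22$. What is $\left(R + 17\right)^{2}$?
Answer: $1156$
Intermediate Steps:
$R = -51$ ($R = -29 - 22 = -51$)
$\left(R + 17\right)^{2} = \left(-51 + 17\right)^{2} = \left(-34\right)^{2} = 1156$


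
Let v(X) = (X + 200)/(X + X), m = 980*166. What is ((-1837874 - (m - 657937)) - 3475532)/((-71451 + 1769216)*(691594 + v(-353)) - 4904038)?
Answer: -3401613194/828956643218677 ≈ -4.1035e-6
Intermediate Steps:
m = 162680
v(X) = (200 + X)/(2*X) (v(X) = (200 + X)/((2*X)) = (200 + X)*(1/(2*X)) = (200 + X)/(2*X))
((-1837874 - (m - 657937)) - 3475532)/((-71451 + 1769216)*(691594 + v(-353)) - 4904038) = ((-1837874 - (162680 - 657937)) - 3475532)/((-71451 + 1769216)*(691594 + (½)*(200 - 353)/(-353)) - 4904038) = ((-1837874 - 1*(-495257)) - 3475532)/(1697765*(691594 + (½)*(-1/353)*(-153)) - 4904038) = ((-1837874 + 495257) - 3475532)/(1697765*(691594 + 153/706) - 4904038) = (-1342617 - 3475532)/(1697765*(488265517/706) - 4904038) = -4818149/(828960105469505/706 - 4904038) = -4818149/828956643218677/706 = -4818149*706/828956643218677 = -3401613194/828956643218677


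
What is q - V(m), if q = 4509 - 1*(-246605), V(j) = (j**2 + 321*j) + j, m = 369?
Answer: -3865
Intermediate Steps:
V(j) = j**2 + 322*j
q = 251114 (q = 4509 + 246605 = 251114)
q - V(m) = 251114 - 369*(322 + 369) = 251114 - 369*691 = 251114 - 1*254979 = 251114 - 254979 = -3865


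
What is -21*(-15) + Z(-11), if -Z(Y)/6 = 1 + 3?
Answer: 291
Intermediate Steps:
Z(Y) = -24 (Z(Y) = -6*(1 + 3) = -6*4 = -24)
-21*(-15) + Z(-11) = -21*(-15) - 24 = 315 - 24 = 291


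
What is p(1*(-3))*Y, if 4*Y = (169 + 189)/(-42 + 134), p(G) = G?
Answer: -537/184 ≈ -2.9185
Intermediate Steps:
Y = 179/184 (Y = ((169 + 189)/(-42 + 134))/4 = (358/92)/4 = (358*(1/92))/4 = (¼)*(179/46) = 179/184 ≈ 0.97283)
p(1*(-3))*Y = (1*(-3))*(179/184) = -3*179/184 = -537/184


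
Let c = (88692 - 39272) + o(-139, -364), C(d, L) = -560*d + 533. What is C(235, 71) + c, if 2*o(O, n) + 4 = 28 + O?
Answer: -163409/2 ≈ -81705.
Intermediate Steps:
o(O, n) = 12 + O/2 (o(O, n) = -2 + (28 + O)/2 = -2 + (14 + O/2) = 12 + O/2)
C(d, L) = 533 - 560*d
c = 98725/2 (c = (88692 - 39272) + (12 + (1/2)*(-139)) = 49420 + (12 - 139/2) = 49420 - 115/2 = 98725/2 ≈ 49363.)
C(235, 71) + c = (533 - 560*235) + 98725/2 = (533 - 131600) + 98725/2 = -131067 + 98725/2 = -163409/2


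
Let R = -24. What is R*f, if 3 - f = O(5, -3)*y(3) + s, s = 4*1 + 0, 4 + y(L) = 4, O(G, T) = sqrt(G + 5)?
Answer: 24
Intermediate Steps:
O(G, T) = sqrt(5 + G)
y(L) = 0 (y(L) = -4 + 4 = 0)
s = 4 (s = 4 + 0 = 4)
f = -1 (f = 3 - (sqrt(5 + 5)*0 + 4) = 3 - (sqrt(10)*0 + 4) = 3 - (0 + 4) = 3 - 1*4 = 3 - 4 = -1)
R*f = -24*(-1) = 24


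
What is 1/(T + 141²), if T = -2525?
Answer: 1/17356 ≈ 5.7617e-5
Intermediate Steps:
1/(T + 141²) = 1/(-2525 + 141²) = 1/(-2525 + 19881) = 1/17356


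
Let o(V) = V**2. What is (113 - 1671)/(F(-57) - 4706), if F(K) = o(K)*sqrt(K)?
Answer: 178828/15215573 + 123462*I*sqrt(57)/15215573 ≈ 0.011753 + 0.061261*I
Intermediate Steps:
F(K) = K**(5/2) (F(K) = K**2*sqrt(K) = K**(5/2))
(113 - 1671)/(F(-57) - 4706) = (113 - 1671)/((-57)**(5/2) - 4706) = -1558/(3249*I*sqrt(57) - 4706) = -1558/(-4706 + 3249*I*sqrt(57))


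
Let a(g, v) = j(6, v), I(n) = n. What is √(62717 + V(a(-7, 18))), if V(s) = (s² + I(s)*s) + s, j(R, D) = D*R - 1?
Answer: √85722 ≈ 292.78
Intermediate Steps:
j(R, D) = -1 + D*R
a(g, v) = -1 + 6*v (a(g, v) = -1 + v*6 = -1 + 6*v)
V(s) = s + 2*s² (V(s) = (s² + s*s) + s = (s² + s²) + s = 2*s² + s = s + 2*s²)
√(62717 + V(a(-7, 18))) = √(62717 + (-1 + 6*18)*(1 + 2*(-1 + 6*18))) = √(62717 + (-1 + 108)*(1 + 2*(-1 + 108))) = √(62717 + 107*(1 + 2*107)) = √(62717 + 107*(1 + 214)) = √(62717 + 107*215) = √(62717 + 23005) = √85722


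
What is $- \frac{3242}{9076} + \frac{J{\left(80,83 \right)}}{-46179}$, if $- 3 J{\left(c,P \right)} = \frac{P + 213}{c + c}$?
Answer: $- \frac{2245600817}{6286809060} \approx -0.35719$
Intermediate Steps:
$J{\left(c,P \right)} = - \frac{213 + P}{6 c}$ ($J{\left(c,P \right)} = - \frac{\left(P + 213\right) \frac{1}{c + c}}{3} = - \frac{\left(213 + P\right) \frac{1}{2 c}}{3} = - \frac{\frac{1}{2} \frac{1}{c} \left(213 + P\right)}{3} = - \frac{213 + P}{6 c}$)
$- \frac{3242}{9076} + \frac{J{\left(80,83 \right)}}{-46179} = - \frac{3242}{9076} + \frac{\frac{1}{6} \cdot \frac{1}{80} \left(-213 - 83\right)}{-46179} = \left(-3242\right) \frac{1}{9076} + \frac{1}{6} \cdot \frac{1}{80} \left(-213 - 83\right) \left(- \frac{1}{46179}\right) = - \frac{1621}{4538} + \frac{1}{6} \cdot \frac{1}{80} \left(-296\right) \left(- \frac{1}{46179}\right) = - \frac{1621}{4538} - - \frac{37}{2770740} = - \frac{1621}{4538} + \frac{37}{2770740} = - \frac{2245600817}{6286809060}$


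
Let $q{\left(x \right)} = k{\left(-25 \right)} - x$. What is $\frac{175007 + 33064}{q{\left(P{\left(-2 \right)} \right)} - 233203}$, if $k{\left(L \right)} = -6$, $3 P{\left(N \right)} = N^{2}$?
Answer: $- \frac{624213}{699631} \approx -0.8922$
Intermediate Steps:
$P{\left(N \right)} = \frac{N^{2}}{3}$
$q{\left(x \right)} = -6 - x$
$\frac{175007 + 33064}{q{\left(P{\left(-2 \right)} \right)} - 233203} = \frac{175007 + 33064}{\left(-6 - \frac{\left(-2\right)^{2}}{3}\right) - 233203} = \frac{208071}{\left(-6 - \frac{1}{3} \cdot 4\right) - 233203} = \frac{208071}{\left(-6 - \frac{4}{3}\right) - 233203} = \frac{208071}{- \frac{22}{3} - 233203} = \frac{208071}{- \frac{699631}{3}} = 208071 \left(- \frac{3}{699631}\right) = - \frac{624213}{699631}$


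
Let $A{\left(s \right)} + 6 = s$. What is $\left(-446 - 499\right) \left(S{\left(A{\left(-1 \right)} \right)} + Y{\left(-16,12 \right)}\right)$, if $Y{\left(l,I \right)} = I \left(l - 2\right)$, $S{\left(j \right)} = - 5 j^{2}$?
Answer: $435645$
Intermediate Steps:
$A{\left(s \right)} = -6 + s$
$Y{\left(l,I \right)} = I \left(-2 + l\right)$
$\left(-446 - 499\right) \left(S{\left(A{\left(-1 \right)} \right)} + Y{\left(-16,12 \right)}\right) = \left(-446 - 499\right) \left(- 5 \left(-6 - 1\right)^{2} + 12 \left(-2 - 16\right)\right) = - 945 \left(- 5 \left(-7\right)^{2} + 12 \left(-18\right)\right) = - 945 \left(\left(-5\right) 49 - 216\right) = - 945 \left(-245 - 216\right) = \left(-945\right) \left(-461\right) = 435645$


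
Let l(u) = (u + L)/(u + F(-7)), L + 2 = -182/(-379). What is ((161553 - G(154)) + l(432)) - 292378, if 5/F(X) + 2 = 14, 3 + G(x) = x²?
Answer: -303917263654/1966631 ≈ -1.5454e+5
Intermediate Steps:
G(x) = -3 + x²
F(X) = 5/12 (F(X) = 5/(-2 + 14) = 5/12)
L = -576/379 (L = -2 - 182/(-379) = -2 - 182*(-1/379) = -2 + 182/379 = -576/379 ≈ -1.5198)
l(u) = (-576/379 + u)/(5/12 + u) (l(u) = (u - 576/379)/(u + 5/12) = (-576/379 + u)/(5/12 + u))
((161553 - G(154)) + l(432)) - 292378 = ((161553 - (-3 + 154²)) + 12*(-576 + 379*432)/(379*(5 + 12*432))) - 292378 = ((161553 - (-3 + 23716)) + 12*(-576 + 163728)/(379*(5 + 5184))) - 292378 = ((161553 - 1*23713) + (12/379)*163152/5189) - 292378 = ((161553 - 23713) + (12/379)*(1/5189)*163152) - 292378 = (137840 + 1957824/1966631) - 292378 = 271082374864/1966631 - 292378 = -303917263654/1966631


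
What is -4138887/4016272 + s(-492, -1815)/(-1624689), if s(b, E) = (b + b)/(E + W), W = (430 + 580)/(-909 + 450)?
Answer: -623199302160424113/604736756088390640 ≈ -1.0305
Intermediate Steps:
W = -1010/459 (W = 1010/(-459) = 1010*(-1/459) = -1010/459 ≈ -2.2004)
s(b, E) = 2*b/(-1010/459 + E) (s(b, E) = (b + b)/(E - 1010/459) = (2*b)/(-1010/459 + E) = 2*b/(-1010/459 + E))
-4138887/4016272 + s(-492, -1815)/(-1624689) = -4138887/4016272 + (918*(-492)/(-1010 + 459*(-1815)))/(-1624689) = -4138887*1/4016272 + (918*(-492)/(-1010 - 833085))*(-1/1624689) = -4138887/4016272 + (918*(-492)/(-834095))*(-1/1624689) = -4138887/4016272 + (918*(-492)*(-1/834095))*(-1/1624689) = -4138887/4016272 + (451656/834095)*(-1/1624689) = -4138887/4016272 - 50184/150571663495 = -623199302160424113/604736756088390640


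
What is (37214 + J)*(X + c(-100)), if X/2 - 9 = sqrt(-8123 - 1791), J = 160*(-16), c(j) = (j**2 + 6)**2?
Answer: 3469560351316 + 69308*I*sqrt(9914) ≈ 3.4696e+12 + 6.9009e+6*I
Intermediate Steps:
c(j) = (6 + j**2)**2
J = -2560
X = 18 + 2*I*sqrt(9914) (X = 18 + 2*sqrt(-8123 - 1791) = 18 + 2*sqrt(-9914) = 18 + 2*(I*sqrt(9914)) = 18 + 2*I*sqrt(9914) ≈ 18.0 + 199.14*I)
(37214 + J)*(X + c(-100)) = (37214 - 2560)*((18 + 2*I*sqrt(9914)) + (6 + (-100)**2)**2) = 34654*((18 + 2*I*sqrt(9914)) + (6 + 10000)**2) = 34654*((18 + 2*I*sqrt(9914)) + 10006**2) = 34654*((18 + 2*I*sqrt(9914)) + 100120036) = 34654*(100120054 + 2*I*sqrt(9914)) = 3469560351316 + 69308*I*sqrt(9914)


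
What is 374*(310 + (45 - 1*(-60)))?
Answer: 155210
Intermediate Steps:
374*(310 + (45 - 1*(-60))) = 374*(310 + (45 + 60)) = 374*(310 + 105) = 374*415 = 155210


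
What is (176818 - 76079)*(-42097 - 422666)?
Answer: -46819759857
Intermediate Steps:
(176818 - 76079)*(-42097 - 422666) = 100739*(-464763) = -46819759857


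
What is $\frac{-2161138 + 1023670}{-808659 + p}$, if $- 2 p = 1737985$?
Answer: $\frac{2274936}{3355303} \approx 0.67801$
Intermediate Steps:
$p = - \frac{1737985}{2}$ ($p = \left(- \frac{1}{2}\right) 1737985 = - \frac{1737985}{2} \approx -8.6899 \cdot 10^{5}$)
$\frac{-2161138 + 1023670}{-808659 + p} = \frac{-2161138 + 1023670}{-808659 - \frac{1737985}{2}} = - \frac{1137468}{- \frac{3355303}{2}} = \left(-1137468\right) \left(- \frac{2}{3355303}\right) = \frac{2274936}{3355303}$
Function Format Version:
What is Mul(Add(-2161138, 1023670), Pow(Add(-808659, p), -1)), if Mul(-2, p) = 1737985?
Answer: Rational(2274936, 3355303) ≈ 0.67801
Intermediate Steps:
p = Rational(-1737985, 2) (p = Mul(Rational(-1, 2), 1737985) = Rational(-1737985, 2) ≈ -8.6899e+5)
Mul(Add(-2161138, 1023670), Pow(Add(-808659, p), -1)) = Mul(Add(-2161138, 1023670), Pow(Add(-808659, Rational(-1737985, 2)), -1)) = Mul(-1137468, Pow(Rational(-3355303, 2), -1)) = Mul(-1137468, Rational(-2, 3355303)) = Rational(2274936, 3355303)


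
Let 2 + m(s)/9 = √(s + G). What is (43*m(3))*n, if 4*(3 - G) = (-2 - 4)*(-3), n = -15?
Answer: 11610 - 5805*√6/2 ≈ 4500.4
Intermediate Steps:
G = -3/2 (G = 3 - (-2 - 4)*(-3)/4 = 3 - (-3)*(-3)/2 = 3 - ¼*18 = 3 - 9/2 = -3/2 ≈ -1.5000)
m(s) = -18 + 9*√(-3/2 + s) (m(s) = -18 + 9*√(s - 3/2) = -18 + 9*√(-3/2 + s))
(43*m(3))*n = (43*(-18 + 9*√(-6 + 4*3)/2))*(-15) = (43*(-18 + 9*√(-6 + 12)/2))*(-15) = (43*(-18 + 9*√6/2))*(-15) = (-774 + 387*√6/2)*(-15) = 11610 - 5805*√6/2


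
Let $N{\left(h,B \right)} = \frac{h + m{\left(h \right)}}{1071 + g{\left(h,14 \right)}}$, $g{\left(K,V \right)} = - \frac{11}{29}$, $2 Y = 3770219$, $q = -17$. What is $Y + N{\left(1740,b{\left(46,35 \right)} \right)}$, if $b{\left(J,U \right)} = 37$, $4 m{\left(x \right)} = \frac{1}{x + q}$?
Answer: $\frac{403381387048701}{213982816} \approx 1.8851 \cdot 10^{6}$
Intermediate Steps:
$Y = \frac{3770219}{2}$ ($Y = \frac{1}{2} \cdot 3770219 = \frac{3770219}{2} \approx 1.8851 \cdot 10^{6}$)
$g{\left(K,V \right)} = - \frac{11}{29}$ ($g{\left(K,V \right)} = \left(-11\right) \frac{1}{29} = - \frac{11}{29}$)
$m{\left(x \right)} = \frac{1}{4 \left(-17 + x\right)}$ ($m{\left(x \right)} = \frac{1}{4 \left(x - 17\right)} = \frac{1}{4 \left(-17 + x\right)}$)
$N{\left(h,B \right)} = \frac{29 h}{31048} + \frac{29}{124192 \left(-17 + h\right)}$ ($N{\left(h,B \right)} = \frac{h + \frac{1}{4 \left(-17 + h\right)}}{1071 - \frac{11}{29}} = \frac{h + \frac{1}{4 \left(-17 + h\right)}}{\frac{31048}{29}} = \left(h + \frac{1}{4 \left(-17 + h\right)}\right) \frac{29}{31048} = \frac{29 h}{31048} + \frac{29}{124192 \left(-17 + h\right)}$)
$Y + N{\left(1740,b{\left(46,35 \right)} \right)} = \frac{3770219}{2} + \frac{29 \left(1 + 4 \cdot 1740 \left(-17 + 1740\right)\right)}{124192 \left(-17 + 1740\right)} = \frac{3770219}{2} + \frac{29 \left(1 + 4 \cdot 1740 \cdot 1723\right)}{124192 \cdot 1723} = \frac{3770219}{2} + \frac{29}{124192} \cdot \frac{1}{1723} \left(1 + 11992080\right) = \frac{3770219}{2} + \frac{29}{124192} \cdot \frac{1}{1723} \cdot 11992081 = \frac{3770219}{2} + \frac{347770349}{213982816} = \frac{403381387048701}{213982816}$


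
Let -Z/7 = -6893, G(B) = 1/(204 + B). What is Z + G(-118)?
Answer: 4149587/86 ≈ 48251.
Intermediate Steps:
Z = 48251 (Z = -7*(-6893) = 48251)
Z + G(-118) = 48251 + 1/(204 - 118) = 48251 + 1/86 = 4149587/86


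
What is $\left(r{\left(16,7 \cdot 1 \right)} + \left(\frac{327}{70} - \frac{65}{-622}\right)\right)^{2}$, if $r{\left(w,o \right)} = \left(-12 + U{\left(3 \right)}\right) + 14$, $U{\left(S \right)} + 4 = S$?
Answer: $\frac{3952762641}{118483225} \approx 33.361$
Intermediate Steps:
$U{\left(S \right)} = -4 + S$
$r{\left(w,o \right)} = 1$ ($r{\left(w,o \right)} = \left(-12 + \left(-4 + 3\right)\right) + 14 = \left(-12 - 1\right) + 14 = -13 + 14 = 1$)
$\left(r{\left(16,7 \cdot 1 \right)} + \left(\frac{327}{70} - \frac{65}{-622}\right)\right)^{2} = \left(1 + \left(\frac{327}{70} - \frac{65}{-622}\right)\right)^{2} = \left(1 + \left(327 \cdot \frac{1}{70} - - \frac{65}{622}\right)\right)^{2} = \left(1 + \left(\frac{327}{70} + \frac{65}{622}\right)\right)^{2} = \left(1 + \frac{51986}{10885}\right)^{2} = \left(\frac{62871}{10885}\right)^{2} = \frac{3952762641}{118483225}$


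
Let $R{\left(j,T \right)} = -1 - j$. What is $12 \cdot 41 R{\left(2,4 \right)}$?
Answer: $-1476$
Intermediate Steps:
$12 \cdot 41 R{\left(2,4 \right)} = 12 \cdot 41 \left(-1 - 2\right) = 492 \left(-1 - 2\right) = 492 \left(-3\right) = -1476$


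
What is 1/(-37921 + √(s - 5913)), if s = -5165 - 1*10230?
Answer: -37921/1438023549 - 2*I*√5327/1438023549 ≈ -2.637e-5 - 1.0151e-7*I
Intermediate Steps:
s = -15395 (s = -5165 - 10230 = -15395)
1/(-37921 + √(s - 5913)) = 1/(-37921 + √(-15395 - 5913)) = 1/(-37921 + √(-21308)) = 1/(-37921 + 2*I*√5327)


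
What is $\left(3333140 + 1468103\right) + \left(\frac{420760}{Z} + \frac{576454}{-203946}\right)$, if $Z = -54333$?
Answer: $\frac{8867074505690372}{1846833003} \approx 4.8012 \cdot 10^{6}$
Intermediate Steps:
$\left(3333140 + 1468103\right) + \left(\frac{420760}{Z} + \frac{576454}{-203946}\right) = \left(3333140 + 1468103\right) + \left(\frac{420760}{-54333} + \frac{576454}{-203946}\right) = 4801243 + \left(420760 \left(- \frac{1}{54333}\right) + 576454 \left(- \frac{1}{203946}\right)\right) = 4801243 - \frac{19522132357}{1846833003} = \frac{8867074505690372}{1846833003}$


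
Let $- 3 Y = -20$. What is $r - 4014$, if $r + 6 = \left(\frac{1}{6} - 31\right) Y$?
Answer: $- \frac{38030}{9} \approx -4225.6$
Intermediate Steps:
$Y = \frac{20}{3}$ ($Y = \left(- \frac{1}{3}\right) \left(-20\right) = \frac{20}{3} \approx 6.6667$)
$r = - \frac{1904}{9}$ ($r = -6 + \left(\frac{1}{6} - 31\right) \frac{20}{3} = -6 - \frac{1850}{9} = - \frac{1904}{9} \approx -211.56$)
$r - 4014 = - \frac{1904}{9} - 4014 = - \frac{38030}{9}$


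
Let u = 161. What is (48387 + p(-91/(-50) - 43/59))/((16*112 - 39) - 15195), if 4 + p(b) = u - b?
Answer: -143201581/39653900 ≈ -3.6113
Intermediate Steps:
p(b) = 157 - b (p(b) = -4 + (161 - b) = 157 - b)
(48387 + p(-91/(-50) - 43/59))/((16*112 - 39) - 15195) = (48387 + (157 - (-91/(-50) - 43/59)))/((16*112 - 39) - 15195) = (48387 + (157 - (-91*(-1/50) - 43*1/59)))/((1792 - 39) - 15195) = (48387 + (157 - (91/50 - 43/59)))/(1753 - 15195) = (48387 + (157 - 1*3219/2950))/(-13442) = (48387 + (157 - 3219/2950))*(-1/13442) = (48387 + 459931/2950)*(-1/13442) = (143201581/2950)*(-1/13442) = -143201581/39653900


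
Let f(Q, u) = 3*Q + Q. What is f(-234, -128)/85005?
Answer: -104/9445 ≈ -0.011011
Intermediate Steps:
f(Q, u) = 4*Q
f(-234, -128)/85005 = (4*(-234))/85005 = -936*1/85005 = -104/9445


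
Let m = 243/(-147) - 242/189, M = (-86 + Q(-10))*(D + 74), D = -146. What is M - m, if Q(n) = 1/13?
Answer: 106451405/17199 ≈ 6189.4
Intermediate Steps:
Q(n) = 1/13
M = 80424/13 (M = (-86 + 1/13)*(-146 + 74) = -1117/13*(-72) = 80424/13 ≈ 6186.5)
m = -3881/1323 (m = 243*(-1/147) - 242*1/189 = -81/49 - 242/189 = -3881/1323 ≈ -2.9335)
M - m = 80424/13 - 1*(-3881/1323) = 80424/13 + 3881/1323 = 106451405/17199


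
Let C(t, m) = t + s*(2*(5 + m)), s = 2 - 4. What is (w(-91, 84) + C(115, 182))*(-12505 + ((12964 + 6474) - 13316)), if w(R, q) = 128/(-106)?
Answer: 214551779/53 ≈ 4.0481e+6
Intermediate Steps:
s = -2
C(t, m) = -20 + t - 4*m (C(t, m) = t - 4*(5 + m) = t - 2*(10 + 2*m) = t + (-20 - 4*m) = -20 + t - 4*m)
w(R, q) = -64/53 (w(R, q) = 128*(-1/106) = -64/53)
(w(-91, 84) + C(115, 182))*(-12505 + ((12964 + 6474) - 13316)) = (-64/53 + (-20 + 115 - 4*182))*(-12505 + ((12964 + 6474) - 13316)) = (-64/53 + (-20 + 115 - 728))*(-12505 + (19438 - 13316)) = (-64/53 - 633)*(-12505 + 6122) = -33613/53*(-6383) = 214551779/53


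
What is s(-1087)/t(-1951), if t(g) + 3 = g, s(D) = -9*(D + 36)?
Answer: -9459/1954 ≈ -4.8408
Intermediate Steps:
s(D) = -324 - 9*D (s(D) = -9*(36 + D) = -324 - 9*D)
t(g) = -3 + g
s(-1087)/t(-1951) = (-324 - 9*(-1087))/(-3 - 1951) = (-324 + 9783)/(-1954) = 9459*(-1/1954) = -9459/1954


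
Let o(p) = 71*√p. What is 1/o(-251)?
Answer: -I*√251/17821 ≈ -0.00088901*I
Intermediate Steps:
1/o(-251) = 1/(71*√(-251)) = 1/(71*(I*√251)) = 1/(71*I*√251) = -I*√251/17821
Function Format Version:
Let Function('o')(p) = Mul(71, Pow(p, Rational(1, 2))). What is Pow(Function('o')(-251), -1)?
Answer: Mul(Rational(-1, 17821), I, Pow(251, Rational(1, 2))) ≈ Mul(-0.00088901, I)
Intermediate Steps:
Pow(Function('o')(-251), -1) = Pow(Mul(71, Pow(-251, Rational(1, 2))), -1) = Pow(Mul(71, Mul(I, Pow(251, Rational(1, 2)))), -1) = Pow(Mul(71, I, Pow(251, Rational(1, 2))), -1) = Mul(Rational(-1, 17821), I, Pow(251, Rational(1, 2)))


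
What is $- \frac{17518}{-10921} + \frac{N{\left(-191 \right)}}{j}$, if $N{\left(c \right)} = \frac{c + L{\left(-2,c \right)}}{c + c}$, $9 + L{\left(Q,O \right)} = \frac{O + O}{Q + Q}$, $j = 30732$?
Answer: $\frac{411311748953}{256416867408} \approx 1.6041$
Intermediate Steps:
$L{\left(Q,O \right)} = -9 + \frac{O}{Q}$ ($L{\left(Q,O \right)} = -9 + \frac{O + O}{Q + Q} = -9 + \frac{2 O}{2 Q} = -9 + 2 O \frac{1}{2 Q} = -9 + \frac{O}{Q}$)
$N{\left(c \right)} = \frac{-9 + \frac{c}{2}}{2 c}$ ($N{\left(c \right)} = \frac{c + \left(-9 + \frac{c}{-2}\right)}{c + c} = \frac{c + \left(-9 + c \left(- \frac{1}{2}\right)\right)}{2 c} = \left(c - \left(9 + \frac{c}{2}\right)\right) \frac{1}{2 c} = \left(-9 + \frac{c}{2}\right) \frac{1}{2 c} = \frac{-9 + \frac{c}{2}}{2 c}$)
$- \frac{17518}{-10921} + \frac{N{\left(-191 \right)}}{j} = - \frac{17518}{-10921} + \frac{\frac{1}{4} \frac{1}{-191} \left(-18 - 191\right)}{30732} = \left(-17518\right) \left(- \frac{1}{10921}\right) + \frac{1}{4} \left(- \frac{1}{191}\right) \left(-209\right) \frac{1}{30732} = \frac{17518}{10921} + \frac{209}{764} \cdot \frac{1}{30732} = \frac{17518}{10921} + \frac{209}{23479248} = \frac{411311748953}{256416867408}$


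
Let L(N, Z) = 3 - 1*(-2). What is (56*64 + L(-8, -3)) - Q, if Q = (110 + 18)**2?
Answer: -12795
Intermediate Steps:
L(N, Z) = 5 (L(N, Z) = 3 + 2 = 5)
Q = 16384 (Q = 128**2 = 16384)
(56*64 + L(-8, -3)) - Q = (56*64 + 5) - 1*16384 = (3584 + 5) - 16384 = 3589 - 16384 = -12795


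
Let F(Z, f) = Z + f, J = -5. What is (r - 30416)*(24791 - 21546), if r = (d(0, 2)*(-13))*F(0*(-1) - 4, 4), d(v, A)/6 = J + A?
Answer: -98699920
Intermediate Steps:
d(v, A) = -30 + 6*A (d(v, A) = 6*(-5 + A) = -30 + 6*A)
r = 0 (r = ((-30 + 6*2)*(-13))*((0*(-1) - 4) + 4) = ((-30 + 12)*(-13))*((0 - 4) + 4) = (-18*(-13))*(-4 + 4) = 234*0 = 0)
(r - 30416)*(24791 - 21546) = (0 - 30416)*(24791 - 21546) = -30416*3245 = -98699920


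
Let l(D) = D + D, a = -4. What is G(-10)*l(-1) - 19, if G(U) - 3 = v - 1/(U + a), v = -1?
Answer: -162/7 ≈ -23.143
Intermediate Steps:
l(D) = 2*D
G(U) = 2 - 1/(-4 + U) (G(U) = 3 + (-1 - 1/(U - 4)) = 3 + (-1 - 1/(-4 + U)) = 2 - 1/(-4 + U))
G(-10)*l(-1) - 19 = ((-9 + 2*(-10))/(-4 - 10))*(2*(-1)) - 19 = ((-9 - 20)/(-14))*(-2) - 19 = -1/14*(-29)*(-2) - 19 = (29/14)*(-2) - 19 = -29/7 - 19 = -162/7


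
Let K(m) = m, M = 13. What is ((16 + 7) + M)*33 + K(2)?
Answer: 1190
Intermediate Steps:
((16 + 7) + M)*33 + K(2) = ((16 + 7) + 13)*33 + 2 = (23 + 13)*33 + 2 = 36*33 + 2 = 1188 + 2 = 1190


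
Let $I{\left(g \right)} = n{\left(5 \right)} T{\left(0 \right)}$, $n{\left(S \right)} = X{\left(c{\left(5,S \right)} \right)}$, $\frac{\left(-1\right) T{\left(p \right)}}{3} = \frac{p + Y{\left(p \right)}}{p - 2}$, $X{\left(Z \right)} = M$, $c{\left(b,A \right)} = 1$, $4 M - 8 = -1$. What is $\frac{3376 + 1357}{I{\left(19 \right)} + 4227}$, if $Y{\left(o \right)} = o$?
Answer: $\frac{4733}{4227} \approx 1.1197$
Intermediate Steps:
$M = \frac{7}{4}$ ($M = 2 + \frac{1}{4} \left(-1\right) = 2 - \frac{1}{4} = \frac{7}{4} \approx 1.75$)
$X{\left(Z \right)} = \frac{7}{4}$
$T{\left(p \right)} = - \frac{6 p}{-2 + p}$ ($T{\left(p \right)} = - 3 \frac{p + p}{p - 2} = - 3 \frac{2 p}{-2 + p} = - \frac{6 p}{-2 + p}$)
$n{\left(S \right)} = \frac{7}{4}$
$I{\left(g \right)} = 0$ ($I{\left(g \right)} = \frac{7 \left(\left(-6\right) 0 \frac{1}{-2 + 0}\right)}{4} = \frac{7 \left(\left(-6\right) 0 \frac{1}{-2}\right)}{4} = \frac{7 \left(\left(-6\right) 0 \left(- \frac{1}{2}\right)\right)}{4} = \frac{7}{4} \cdot 0 = 0$)
$\frac{3376 + 1357}{I{\left(19 \right)} + 4227} = \frac{3376 + 1357}{0 + 4227} = \frac{4733}{4227}$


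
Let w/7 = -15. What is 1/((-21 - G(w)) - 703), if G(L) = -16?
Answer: -1/708 ≈ -0.0014124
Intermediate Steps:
w = -105 (w = 7*(-15) = -105)
1/((-21 - G(w)) - 703) = 1/((-21 - 1*(-16)) - 703) = 1/((-21 + 16) - 703) = 1/(-5 - 703) = 1/(-708) = -1/708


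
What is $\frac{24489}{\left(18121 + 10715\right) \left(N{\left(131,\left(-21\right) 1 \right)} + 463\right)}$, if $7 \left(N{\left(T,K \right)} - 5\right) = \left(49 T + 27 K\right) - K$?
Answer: $\frac{907}{1395876} \approx 0.00064977$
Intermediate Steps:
$N{\left(T,K \right)} = 5 + 7 T + \frac{26 K}{7}$ ($N{\left(T,K \right)} = 5 + \frac{\left(49 T + 27 K\right) - K}{7} = 5 + \frac{\left(27 K + 49 T\right) - K}{7} = 5 + \frac{26 K + 49 T}{7} = 5 + \left(7 T + \frac{26 K}{7}\right) = 5 + 7 T + \frac{26 K}{7}$)
$\frac{24489}{\left(18121 + 10715\right) \left(N{\left(131,\left(-21\right) 1 \right)} + 463\right)} = \frac{24489}{\left(18121 + 10715\right) \left(\left(5 + 7 \cdot 131 + \frac{26 \left(\left(-21\right) 1\right)}{7}\right) + 463\right)} = \frac{24489}{28836 \left(\left(5 + 917 + \frac{26}{7} \left(-21\right)\right) + 463\right)} = \frac{24489}{28836 \left(\left(5 + 917 - 78\right) + 463\right)} = \frac{24489}{28836 \left(844 + 463\right)} = \frac{24489}{28836 \cdot 1307} = \frac{24489}{37688652} = 24489 \cdot \frac{1}{37688652} = \frac{907}{1395876}$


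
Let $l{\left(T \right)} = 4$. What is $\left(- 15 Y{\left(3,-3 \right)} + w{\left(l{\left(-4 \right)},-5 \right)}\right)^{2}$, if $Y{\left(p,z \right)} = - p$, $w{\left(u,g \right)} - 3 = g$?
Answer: $1849$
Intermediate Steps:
$w{\left(u,g \right)} = 3 + g$
$\left(- 15 Y{\left(3,-3 \right)} + w{\left(l{\left(-4 \right)},-5 \right)}\right)^{2} = \left(- 15 \left(\left(-1\right) 3\right) + \left(3 - 5\right)\right)^{2} = \left(\left(-15\right) \left(-3\right) - 2\right)^{2} = \left(45 - 2\right)^{2} = 43^{2} = 1849$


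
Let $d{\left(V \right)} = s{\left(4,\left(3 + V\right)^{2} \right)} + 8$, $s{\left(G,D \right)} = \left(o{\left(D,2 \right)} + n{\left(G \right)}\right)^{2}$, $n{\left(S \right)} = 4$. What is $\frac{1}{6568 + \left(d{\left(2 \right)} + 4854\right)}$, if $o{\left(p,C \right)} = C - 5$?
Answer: $\frac{1}{11431} \approx 8.7481 \cdot 10^{-5}$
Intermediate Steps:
$o{\left(p,C \right)} = -5 + C$
$s{\left(G,D \right)} = 1$ ($s{\left(G,D \right)} = \left(\left(-5 + 2\right) + 4\right)^{2} = \left(-3 + 4\right)^{2} = 1^{2} = 1$)
$d{\left(V \right)} = 9$ ($d{\left(V \right)} = 1 + 8 = 9$)
$\frac{1}{6568 + \left(d{\left(2 \right)} + 4854\right)} = \frac{1}{6568 + \left(9 + 4854\right)} = \frac{1}{6568 + 4863} = \frac{1}{11431}$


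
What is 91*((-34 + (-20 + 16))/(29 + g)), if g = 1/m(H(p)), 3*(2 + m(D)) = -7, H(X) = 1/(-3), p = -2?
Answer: -22477/187 ≈ -120.20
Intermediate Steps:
H(X) = -⅓
m(D) = -13/3 (m(D) = -2 + (⅓)*(-7) = -2 - 7/3 = -13/3)
g = -3/13 (g = 1/(-13/3) = -3/13 ≈ -0.23077)
91*((-34 + (-20 + 16))/(29 + g)) = 91*((-34 + (-20 + 16))/(29 - 3/13)) = 91*((-34 - 4)/(374/13)) = 91*(-38*13/374) = 91*(-247/187) = -22477/187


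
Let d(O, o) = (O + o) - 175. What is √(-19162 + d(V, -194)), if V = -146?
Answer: I*√19677 ≈ 140.27*I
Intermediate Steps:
d(O, o) = -175 + O + o
√(-19162 + d(V, -194)) = √(-19162 + (-175 - 146 - 194)) = √(-19162 - 515) = √(-19677) = I*√19677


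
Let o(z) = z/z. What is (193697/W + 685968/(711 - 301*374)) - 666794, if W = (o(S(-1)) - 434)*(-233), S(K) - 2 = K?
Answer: -7525315395448399/11285746207 ≈ -6.6680e+5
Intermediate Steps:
S(K) = 2 + K
o(z) = 1
W = 100889 (W = (1 - 434)*(-233) = -433*(-233) = 100889)
(193697/W + 685968/(711 - 301*374)) - 666794 = (193697/100889 + 685968/(711 - 301*374)) - 666794 = (193697*(1/100889) + 685968/(711 - 112574)) - 666794 = (193697/100889 + 685968/(-111863)) - 666794 = (193697/100889 + 685968*(-1/111863)) - 666794 = (193697/100889 - 685968/111863) - 666794 = -47539098041/11285746207 - 666794 = -7525315395448399/11285746207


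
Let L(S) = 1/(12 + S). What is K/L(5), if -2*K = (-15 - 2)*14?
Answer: 2023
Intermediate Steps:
K = 119 (K = -(-15 - 2)*14/2 = -(-17)*14/2 = -½*(-238) = 119)
K/L(5) = 119/(1/(12 + 5)) = 119/(1/17) = 119*17 = 2023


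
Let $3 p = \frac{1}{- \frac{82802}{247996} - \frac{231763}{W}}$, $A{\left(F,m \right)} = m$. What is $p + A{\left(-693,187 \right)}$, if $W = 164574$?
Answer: $\frac{1660340312723}{8887919162} \approx 186.81$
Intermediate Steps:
$p = - \frac{1700570571}{8887919162}$ ($p = \frac{1}{3 \left(- \frac{82802}{247996} - \frac{231763}{164574}\right)} = \frac{1}{3 \left(\left(-82802\right) \frac{1}{247996} - \frac{231763}{164574}\right)} = \frac{1}{3 \left(- \frac{41401}{123998} - \frac{231763}{164574}\right)} = \frac{1}{3 \left(- \frac{8887919162}{5101711713}\right)} = \frac{1}{3} \left(- \frac{5101711713}{8887919162}\right) = - \frac{1700570571}{8887919162} \approx -0.19133$)
$p + A{\left(-693,187 \right)} = - \frac{1700570571}{8887919162} + 187 = \frac{1660340312723}{8887919162}$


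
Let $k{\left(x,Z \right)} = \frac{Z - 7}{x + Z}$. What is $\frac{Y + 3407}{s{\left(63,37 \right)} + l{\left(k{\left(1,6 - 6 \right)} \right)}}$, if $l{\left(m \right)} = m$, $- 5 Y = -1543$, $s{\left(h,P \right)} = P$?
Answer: $\frac{9289}{75} \approx 123.85$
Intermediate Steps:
$Y = \frac{1543}{5}$ ($Y = \left(- \frac{1}{5}\right) \left(-1543\right) = \frac{1543}{5} \approx 308.6$)
$k{\left(x,Z \right)} = \frac{-7 + Z}{Z + x}$
$\frac{Y + 3407}{s{\left(63,37 \right)} + l{\left(k{\left(1,6 - 6 \right)} \right)}} = \frac{\frac{1543}{5} + 3407}{37 + \frac{-7 + \left(6 - 6\right)}{\left(6 - 6\right) + 1}} = \frac{18578}{5 \left(37 + \frac{-7 + \left(6 - 6\right)}{\left(6 - 6\right) + 1}\right)} = \frac{18578}{5 \left(37 + \frac{-7 + 0}{0 + 1}\right)} = \frac{18578}{5 \left(37 + 1^{-1} \left(-7\right)\right)} = \frac{18578}{5 \left(37 + 1 \left(-7\right)\right)} = \frac{18578}{5 \left(37 - 7\right)} = \frac{18578}{5 \cdot 30} = \frac{18578}{5} \cdot \frac{1}{30} = \frac{9289}{75}$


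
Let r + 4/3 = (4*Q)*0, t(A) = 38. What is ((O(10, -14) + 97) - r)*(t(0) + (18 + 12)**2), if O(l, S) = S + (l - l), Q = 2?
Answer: 237314/3 ≈ 79105.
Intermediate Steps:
O(l, S) = S (O(l, S) = S + 0 = S)
r = -4/3 (r = -4/3 + (4*2)*0 = -4/3 + 8*0 = -4/3 + 0 = -4/3 ≈ -1.3333)
((O(10, -14) + 97) - r)*(t(0) + (18 + 12)**2) = ((-14 + 97) - 1*(-4/3))*(38 + (18 + 12)**2) = (83 + 4/3)*(38 + 30**2) = 253*(38 + 900)/3 = (253/3)*938 = 237314/3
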